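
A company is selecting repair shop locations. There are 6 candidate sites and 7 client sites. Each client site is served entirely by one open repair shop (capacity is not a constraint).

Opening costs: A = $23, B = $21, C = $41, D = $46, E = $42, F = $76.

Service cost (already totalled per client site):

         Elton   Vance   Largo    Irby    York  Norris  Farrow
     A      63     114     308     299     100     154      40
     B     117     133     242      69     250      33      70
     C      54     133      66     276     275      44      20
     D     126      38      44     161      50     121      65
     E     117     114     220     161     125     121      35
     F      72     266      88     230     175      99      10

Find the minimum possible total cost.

For any fixed open set, each client site goes to its cheapest open site; total = fixed + service.
{B, C, D}: Elton→C 54, Vance→D 38, Largo→D 44, Irby→B 69, York→D 50, Norris→B 33, Farrow→C 20. Service 308; fixed 108; total 416.
{A, B, D}: service 337 + fixed 90 = 427
{A, B, C, D}: service 308 + fixed 131 = 439
{A, B, C, D, E, F}: service 298 + fixed 249 = 547
No other subset beats 416.

Minimum total cost: 416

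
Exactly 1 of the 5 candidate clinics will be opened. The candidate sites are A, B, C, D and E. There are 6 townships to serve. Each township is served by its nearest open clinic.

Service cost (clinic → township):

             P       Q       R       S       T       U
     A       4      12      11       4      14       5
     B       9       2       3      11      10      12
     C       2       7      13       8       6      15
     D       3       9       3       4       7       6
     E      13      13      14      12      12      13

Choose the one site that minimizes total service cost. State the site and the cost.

With exactly 1 open, each township uses its cheapest among the chosen.
{D}: P→D 3, Q→D 9, R→D 3, S→D 4, T→D 7, U→D 6. Service cost 32.
{B}: service cost 47
{A}: service cost 50
Among all 5 size-1 choices, {D} is lowest.

Choose D only; total service cost 32.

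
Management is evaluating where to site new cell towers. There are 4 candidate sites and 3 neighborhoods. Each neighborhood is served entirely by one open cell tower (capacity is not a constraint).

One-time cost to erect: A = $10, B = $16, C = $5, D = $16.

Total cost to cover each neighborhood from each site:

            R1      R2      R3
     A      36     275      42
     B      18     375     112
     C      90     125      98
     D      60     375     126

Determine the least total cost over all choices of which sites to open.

For any fixed open set, each neighborhood goes to its cheapest open site; total = fixed + service.
{A, B, C}: R1→B 18, R2→C 125, R3→A 42. Service 185; fixed 31; total 216.
{A, C}: R1→A 36, R2→C 125, R3→A 42. Service 203; fixed 15; total 218.
{A, B, C, D}: service 185 + fixed 47 = 232
{C}: service 313 + fixed 5 = 318
No other subset beats 216.

Minimum total cost: 216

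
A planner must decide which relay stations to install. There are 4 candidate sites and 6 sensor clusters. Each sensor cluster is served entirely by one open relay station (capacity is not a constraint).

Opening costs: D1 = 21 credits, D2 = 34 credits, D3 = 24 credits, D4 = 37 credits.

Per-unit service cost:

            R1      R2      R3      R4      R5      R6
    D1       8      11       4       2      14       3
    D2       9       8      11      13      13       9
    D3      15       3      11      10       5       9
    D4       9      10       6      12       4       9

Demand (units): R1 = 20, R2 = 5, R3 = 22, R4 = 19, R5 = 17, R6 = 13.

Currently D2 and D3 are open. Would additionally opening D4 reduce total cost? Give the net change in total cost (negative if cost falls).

Current service cost with {D2, D3}: 829.
Adding D4: each sensor cluster re-picks its cheapest; new service cost 702, saving 127.
Extra fixed cost: 37. Net change = 37 − 127 = -90.
(Totals: 887 → 797.)

Yes — net change −90 (cost falls by 90).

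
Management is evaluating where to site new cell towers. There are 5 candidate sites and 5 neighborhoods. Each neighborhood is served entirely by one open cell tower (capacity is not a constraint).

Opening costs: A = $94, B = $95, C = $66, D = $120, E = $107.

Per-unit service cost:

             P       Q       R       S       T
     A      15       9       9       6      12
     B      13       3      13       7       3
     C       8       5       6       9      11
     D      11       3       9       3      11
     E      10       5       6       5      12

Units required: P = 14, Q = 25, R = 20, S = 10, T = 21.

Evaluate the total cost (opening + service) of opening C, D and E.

Total cost: 861

Each neighborhood is assigned to its cheapest site among the open ones.
{C, D, E}: P→C 8·14=112, Q→D 3·25=75, R→C 6·20=120, S→D 3·10=30, T→C 11·21=231. Service 568; fixed 293; total 861.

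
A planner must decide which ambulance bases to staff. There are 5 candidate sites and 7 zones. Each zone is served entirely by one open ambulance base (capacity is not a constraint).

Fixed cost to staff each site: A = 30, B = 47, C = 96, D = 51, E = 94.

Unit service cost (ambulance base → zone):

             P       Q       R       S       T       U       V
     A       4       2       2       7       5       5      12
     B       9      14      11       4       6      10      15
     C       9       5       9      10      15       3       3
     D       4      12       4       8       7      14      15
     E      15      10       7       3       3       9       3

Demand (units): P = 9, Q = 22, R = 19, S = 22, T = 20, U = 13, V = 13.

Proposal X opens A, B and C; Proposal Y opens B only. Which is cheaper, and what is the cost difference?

Proposal X: {A, B, C}: P→A 4·9=36, Q→A 2·22=44, R→A 2·19=38, S→B 4·22=88, T→A 5·20=100, U→C 3·13=39, V→C 3·13=39. Service 384; fixed 173; total 557.
Proposal Y: {B}: P→B 9·9=81, Q→B 14·22=308, R→B 11·19=209, S→B 4·22=88, T→B 6·20=120, U→B 10·13=130, V→B 15·13=195. Service 1131; fixed 47; total 1178.
Difference: |557 − 1178| = 621.

Proposal X is cheaper by 621.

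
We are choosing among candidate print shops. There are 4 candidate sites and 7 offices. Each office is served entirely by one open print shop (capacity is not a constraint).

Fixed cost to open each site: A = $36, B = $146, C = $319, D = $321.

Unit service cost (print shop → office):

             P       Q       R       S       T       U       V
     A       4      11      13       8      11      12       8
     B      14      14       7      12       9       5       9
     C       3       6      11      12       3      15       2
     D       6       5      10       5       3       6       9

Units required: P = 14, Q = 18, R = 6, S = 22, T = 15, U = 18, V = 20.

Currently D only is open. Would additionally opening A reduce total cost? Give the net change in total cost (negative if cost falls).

Current service cost with {D}: 677.
Adding A: each office re-picks its cheapest; new service cost 629, saving 48.
Extra fixed cost: 36. Net change = 36 − 48 = -12.
(Totals: 998 → 986.)

Yes — net change −12 (cost falls by 12).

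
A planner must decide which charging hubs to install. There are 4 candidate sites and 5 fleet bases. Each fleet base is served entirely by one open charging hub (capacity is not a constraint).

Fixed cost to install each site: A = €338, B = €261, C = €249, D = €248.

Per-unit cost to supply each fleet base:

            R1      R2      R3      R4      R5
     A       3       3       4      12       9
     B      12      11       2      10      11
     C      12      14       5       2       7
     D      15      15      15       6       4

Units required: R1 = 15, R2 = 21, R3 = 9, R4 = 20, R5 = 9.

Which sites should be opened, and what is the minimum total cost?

For any fixed open set, each fleet base goes to its cheapest open site; total = fixed + service.
{A}: R1→A 3·15=45, R2→A 3·21=63, R3→A 4·9=36, R4→A 12·20=240, R5→A 9·9=81. Service 465; fixed 338; total 803.
{A, C}: service 247 + fixed 587 = 834
{C}: service 622 + fixed 249 = 871
{A, B, C, D}: service 202 + fixed 1096 = 1298
No other subset beats 803.

Open A only; minimum total cost 803.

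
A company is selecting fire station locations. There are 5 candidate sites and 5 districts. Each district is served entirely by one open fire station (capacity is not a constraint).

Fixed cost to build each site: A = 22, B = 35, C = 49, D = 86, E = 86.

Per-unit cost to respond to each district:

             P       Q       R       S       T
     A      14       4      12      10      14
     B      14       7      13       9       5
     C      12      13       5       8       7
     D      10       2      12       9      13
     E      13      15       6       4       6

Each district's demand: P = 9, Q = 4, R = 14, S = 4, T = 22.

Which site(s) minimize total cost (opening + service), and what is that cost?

For any fixed open set, each district goes to its cheapest open site; total = fixed + service.
{B, C}: P→C 12·9=108, Q→B 7·4=28, R→C 5·14=70, S→C 8·4=32, T→B 5·22=110. Service 348; fixed 84; total 432.
{A, B, C}: service 336 + fixed 106 = 442
{A, C}: service 380 + fixed 71 = 451
{A, B, C, D, E}: P→D 10·9=90, Q→D 2·4=8, R→C 5·14=70, S→E 4·4=16, T→B 5·22=110. Service 294; fixed 278; total 572.
No other subset beats 432.

Open B and C; minimum total cost 432.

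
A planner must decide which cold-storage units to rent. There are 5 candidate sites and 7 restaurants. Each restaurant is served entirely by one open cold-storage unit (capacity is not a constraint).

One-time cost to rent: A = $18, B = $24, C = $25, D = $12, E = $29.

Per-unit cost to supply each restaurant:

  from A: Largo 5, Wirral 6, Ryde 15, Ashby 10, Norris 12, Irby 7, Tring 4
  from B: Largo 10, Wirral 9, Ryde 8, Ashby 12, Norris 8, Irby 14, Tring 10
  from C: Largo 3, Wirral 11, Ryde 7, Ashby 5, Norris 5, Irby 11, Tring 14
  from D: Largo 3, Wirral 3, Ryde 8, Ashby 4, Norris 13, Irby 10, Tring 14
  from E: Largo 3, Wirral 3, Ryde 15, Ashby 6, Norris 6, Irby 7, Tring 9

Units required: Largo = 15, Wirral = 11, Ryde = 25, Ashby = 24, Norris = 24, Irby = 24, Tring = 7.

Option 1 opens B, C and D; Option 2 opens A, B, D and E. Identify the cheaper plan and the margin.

Option 2 is cheaper by 43.

Option 1: {B, C, D}: Largo→C 3·15=45, Wirral→D 3·11=33, Ryde→C 7·25=175, Ashby→D 4·24=96, Norris→C 5·24=120, Irby→D 10·24=240, Tring→B 10·7=70. Service 779; fixed 61; total 840.
Option 2: {A, B, D, E}: Largo→D 3·15=45, Wirral→D 3·11=33, Ryde→B 8·25=200, Ashby→D 4·24=96, Norris→E 6·24=144, Irby→A 7·24=168, Tring→A 4·7=28. Service 714; fixed 83; total 797.
Difference: |840 − 797| = 43.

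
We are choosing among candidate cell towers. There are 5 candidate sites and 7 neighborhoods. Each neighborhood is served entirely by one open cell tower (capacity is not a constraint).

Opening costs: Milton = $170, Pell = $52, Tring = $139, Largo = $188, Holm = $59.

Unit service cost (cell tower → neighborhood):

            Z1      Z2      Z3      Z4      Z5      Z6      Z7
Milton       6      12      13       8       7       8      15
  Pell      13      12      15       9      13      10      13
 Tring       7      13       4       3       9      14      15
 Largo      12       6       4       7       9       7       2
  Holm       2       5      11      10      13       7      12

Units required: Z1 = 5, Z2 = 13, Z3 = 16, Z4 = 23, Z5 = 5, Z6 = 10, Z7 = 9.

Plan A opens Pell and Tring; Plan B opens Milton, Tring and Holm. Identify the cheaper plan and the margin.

Plan A: {Pell, Tring}: Z1→Tring 7·5=35, Z2→Pell 12·13=156, Z3→Tring 4·16=64, Z4→Tring 3·23=69, Z5→Tring 9·5=45, Z6→Pell 10·10=100, Z7→Pell 13·9=117. Service 586; fixed 191; total 777.
Plan B: {Milton, Tring, Holm}: Z1→Holm 2·5=10, Z2→Holm 5·13=65, Z3→Tring 4·16=64, Z4→Tring 3·23=69, Z5→Milton 7·5=35, Z6→Holm 7·10=70, Z7→Holm 12·9=108. Service 421; fixed 368; total 789.
Difference: |777 − 789| = 12.

Plan A is cheaper by 12.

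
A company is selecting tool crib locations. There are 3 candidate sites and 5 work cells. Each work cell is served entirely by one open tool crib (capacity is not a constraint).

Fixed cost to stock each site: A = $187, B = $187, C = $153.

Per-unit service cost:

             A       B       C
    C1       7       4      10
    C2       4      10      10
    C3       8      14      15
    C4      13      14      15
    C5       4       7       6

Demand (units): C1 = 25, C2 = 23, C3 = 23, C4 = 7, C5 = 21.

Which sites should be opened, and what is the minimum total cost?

For any fixed open set, each work cell goes to its cheapest open site; total = fixed + service.
{A}: C1→A 7·25=175, C2→A 4·23=92, C3→A 8·23=184, C4→A 13·7=91, C5→A 4·21=84. Service 626; fixed 187; total 813.
{A, B}: service 551 + fixed 374 = 925
{A, C}: C1→A 7·25=175, C2→A 4·23=92, C3→A 8·23=184, C4→A 13·7=91, C5→A 4·21=84. Service 626; fixed 340; total 966.
{A, B, C}: C1→B 4·25=100, C2→A 4·23=92, C3→A 8·23=184, C4→A 13·7=91, C5→A 4·21=84. Service 551; fixed 527; total 1078.
(All 7 nonempty subsets were checked; A only is lowest.)

Open A only; minimum total cost 813.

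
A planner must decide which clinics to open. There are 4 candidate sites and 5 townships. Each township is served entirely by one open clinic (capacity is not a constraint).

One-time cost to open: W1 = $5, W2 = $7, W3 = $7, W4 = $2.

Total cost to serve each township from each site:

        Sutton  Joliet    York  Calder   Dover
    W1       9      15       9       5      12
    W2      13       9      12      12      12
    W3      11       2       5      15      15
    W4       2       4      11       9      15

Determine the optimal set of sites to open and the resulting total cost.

For any fixed open set, each township goes to its cheapest open site; total = fixed + service.
{W1, W4}: Sutton→W4 2, Joliet→W4 4, York→W1 9, Calder→W1 5, Dover→W1 12. Service 32; fixed 7; total 39.
{W1, W3, W4}: service 26 + fixed 14 = 40
{W3, W4}: service 33 + fixed 9 = 42
{W1, W2, W3, W4}: service 26 + fixed 21 = 47
No other subset beats 39.

Open W1 and W4; minimum total cost 39.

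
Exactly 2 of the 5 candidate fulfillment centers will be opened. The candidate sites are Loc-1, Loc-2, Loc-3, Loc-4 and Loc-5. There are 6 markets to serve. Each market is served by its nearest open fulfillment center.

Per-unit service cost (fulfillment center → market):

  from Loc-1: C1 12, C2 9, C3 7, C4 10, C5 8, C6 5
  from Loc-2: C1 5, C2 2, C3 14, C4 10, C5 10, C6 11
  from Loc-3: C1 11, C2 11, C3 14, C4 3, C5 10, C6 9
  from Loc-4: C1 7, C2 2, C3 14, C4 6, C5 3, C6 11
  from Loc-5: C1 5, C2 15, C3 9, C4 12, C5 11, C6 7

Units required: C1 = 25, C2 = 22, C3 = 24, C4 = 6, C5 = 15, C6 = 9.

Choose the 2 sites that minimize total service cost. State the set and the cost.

Choose Loc-1 and Loc-4; total service cost 513.

With exactly 2 open, each market uses its cheapest among the chosen.
{Loc-1, Loc-4}: C1→Loc-4 7·25=175, C2→Loc-4 2·22=44, C3→Loc-1 7·24=168, C4→Loc-4 6·6=36, C5→Loc-4 3·15=45, C6→Loc-1 5·9=45. Service cost 513.
{Loc-4, Loc-5}: service cost 529
{Loc-1, Loc-2}: service cost 562
Among all 10 size-2 choices, {Loc-1, Loc-4} is lowest.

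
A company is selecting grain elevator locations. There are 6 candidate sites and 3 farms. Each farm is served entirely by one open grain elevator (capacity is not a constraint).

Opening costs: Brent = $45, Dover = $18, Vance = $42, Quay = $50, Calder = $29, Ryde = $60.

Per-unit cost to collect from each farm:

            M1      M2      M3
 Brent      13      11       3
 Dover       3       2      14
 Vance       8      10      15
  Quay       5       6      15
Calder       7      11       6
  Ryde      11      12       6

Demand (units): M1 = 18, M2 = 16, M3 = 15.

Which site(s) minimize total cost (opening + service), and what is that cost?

For any fixed open set, each farm goes to its cheapest open site; total = fixed + service.
{Brent, Dover}: M1→Dover 3·18=54, M2→Dover 2·16=32, M3→Brent 3·15=45. Service 131; fixed 63; total 194.
{Brent, Dover, Calder}: service 131 + fixed 92 = 223
{Dover, Calder}: service 176 + fixed 47 = 223
{Brent, Dover, Vance, Quay, Calder, Ryde}: M1→Dover 3·18=54, M2→Dover 2·16=32, M3→Brent 3·15=45. Service 131; fixed 244; total 375.
No other subset beats 194.

Open Brent and Dover; minimum total cost 194.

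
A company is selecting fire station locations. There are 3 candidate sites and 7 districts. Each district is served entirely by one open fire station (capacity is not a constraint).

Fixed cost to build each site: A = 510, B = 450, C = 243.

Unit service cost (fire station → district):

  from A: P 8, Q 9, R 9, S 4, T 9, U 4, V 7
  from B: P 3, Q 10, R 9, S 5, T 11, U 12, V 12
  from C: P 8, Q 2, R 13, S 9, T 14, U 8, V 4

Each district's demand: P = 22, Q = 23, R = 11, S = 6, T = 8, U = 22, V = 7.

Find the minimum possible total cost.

Minimum total cost: 978

For any fixed open set, each district goes to its cheapest open site; total = fixed + service.
{C}: P→C 8·22=176, Q→C 2·23=46, R→C 13·11=143, S→C 9·6=54, T→C 14·8=112, U→C 8·22=176, V→C 4·7=28. Service 735; fixed 243; total 978.
{A}: service 715 + fixed 510 = 1225
{B, C}: P→B 3·22=66, Q→C 2·23=46, R→B 9·11=99, S→B 5·6=30, T→B 11·8=88, U→C 8·22=176, V→C 4·7=28. Service 533; fixed 693; total 1226.
{A, B, C}: service 423 + fixed 1203 = 1626
No other subset beats 978.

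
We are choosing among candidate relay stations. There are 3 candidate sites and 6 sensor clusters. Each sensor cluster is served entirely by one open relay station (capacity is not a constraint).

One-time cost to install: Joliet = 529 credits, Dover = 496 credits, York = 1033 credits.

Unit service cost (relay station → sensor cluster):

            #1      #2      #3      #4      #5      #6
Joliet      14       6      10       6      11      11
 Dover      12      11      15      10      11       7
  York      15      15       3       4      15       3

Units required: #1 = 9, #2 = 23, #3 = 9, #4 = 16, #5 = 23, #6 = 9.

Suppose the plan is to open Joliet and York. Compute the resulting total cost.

Total cost: 2197

Each sensor cluster is assigned to its cheapest site among the open ones.
{Joliet, York}: #1→Joliet 14·9=126, #2→Joliet 6·23=138, #3→York 3·9=27, #4→York 4·16=64, #5→Joliet 11·23=253, #6→York 3·9=27. Service 635; fixed 1562; total 2197.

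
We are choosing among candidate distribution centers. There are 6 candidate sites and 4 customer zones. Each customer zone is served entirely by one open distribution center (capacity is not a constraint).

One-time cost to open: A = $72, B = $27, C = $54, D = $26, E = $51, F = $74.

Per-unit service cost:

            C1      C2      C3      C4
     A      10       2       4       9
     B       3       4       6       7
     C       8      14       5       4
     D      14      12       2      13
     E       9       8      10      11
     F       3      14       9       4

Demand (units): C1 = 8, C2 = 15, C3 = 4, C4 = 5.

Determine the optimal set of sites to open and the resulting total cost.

For any fixed open set, each customer zone goes to its cheapest open site; total = fixed + service.
{B}: C1→B 3·8=24, C2→B 4·15=60, C3→B 6·4=24, C4→B 7·5=35. Service 143; fixed 27; total 170.
{B, D}: service 127 + fixed 53 = 180
{A, B}: service 105 + fixed 99 = 204
{A, B, C, D, E, F}: service 82 + fixed 304 = 386
No other subset beats 170.

Open B only; minimum total cost 170.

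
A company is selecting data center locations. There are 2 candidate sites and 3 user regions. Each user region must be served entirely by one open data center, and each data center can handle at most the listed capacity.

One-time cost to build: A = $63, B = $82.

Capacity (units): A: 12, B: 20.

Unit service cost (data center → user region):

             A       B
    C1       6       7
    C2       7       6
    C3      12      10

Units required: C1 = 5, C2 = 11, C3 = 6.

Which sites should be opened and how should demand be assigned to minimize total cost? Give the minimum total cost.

Open {A, B}: C1→A 6·5=30, C2→B 6·11=66, C3→B 10·6=60.
Loads: A carries 5/12, B carries 17/20. Service 156; fixed 145; total 301.
Next best feasible plan costs 313.

Minimum total cost: 301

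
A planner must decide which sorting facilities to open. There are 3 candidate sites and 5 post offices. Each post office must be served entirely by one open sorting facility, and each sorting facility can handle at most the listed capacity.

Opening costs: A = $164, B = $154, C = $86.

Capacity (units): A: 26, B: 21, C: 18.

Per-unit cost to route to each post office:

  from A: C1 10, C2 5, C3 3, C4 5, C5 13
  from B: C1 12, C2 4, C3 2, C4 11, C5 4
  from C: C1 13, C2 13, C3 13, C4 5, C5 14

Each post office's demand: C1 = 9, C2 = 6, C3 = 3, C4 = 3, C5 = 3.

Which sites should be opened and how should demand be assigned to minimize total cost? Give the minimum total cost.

Open {A}: C1→A 10·9=90, C2→A 5·6=30, C3→A 3·3=9, C4→A 5·3=15, C5→A 13·3=39.
Loads: A carries 24/26. Service 183; fixed 164; total 347.
Next best feasible plan costs 405.

Minimum total cost: 347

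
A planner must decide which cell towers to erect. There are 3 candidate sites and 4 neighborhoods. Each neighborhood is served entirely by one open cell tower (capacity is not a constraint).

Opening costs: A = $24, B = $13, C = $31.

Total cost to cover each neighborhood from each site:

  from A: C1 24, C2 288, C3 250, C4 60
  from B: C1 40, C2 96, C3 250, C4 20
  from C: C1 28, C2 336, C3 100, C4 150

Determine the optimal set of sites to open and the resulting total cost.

For any fixed open set, each neighborhood goes to its cheapest open site; total = fixed + service.
{B, C}: C1→C 28, C2→B 96, C3→C 100, C4→B 20. Service 244; fixed 44; total 288.
{A, B, C}: C1→A 24, C2→B 96, C3→C 100, C4→B 20. Service 240; fixed 68; total 308.
{B}: C1→B 40, C2→B 96, C3→B 250, C4→B 20. Service 406; fixed 13; total 419.
(All 7 nonempty subsets were checked; B and C is lowest.)

Open B and C; minimum total cost 288.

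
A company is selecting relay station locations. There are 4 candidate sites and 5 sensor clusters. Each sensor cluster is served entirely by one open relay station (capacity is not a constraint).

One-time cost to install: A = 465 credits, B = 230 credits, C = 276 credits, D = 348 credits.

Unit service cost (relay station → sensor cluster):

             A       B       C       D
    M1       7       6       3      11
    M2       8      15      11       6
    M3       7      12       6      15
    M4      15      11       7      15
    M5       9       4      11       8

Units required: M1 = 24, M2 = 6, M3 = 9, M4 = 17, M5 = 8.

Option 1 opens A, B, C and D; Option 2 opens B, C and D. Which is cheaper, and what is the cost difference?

Option 1: {A, B, C, D}: M1→C 3·24=72, M2→D 6·6=36, M3→C 6·9=54, M4→C 7·17=119, M5→B 4·8=32. Service 313; fixed 1319; total 1632.
Option 2: {B, C, D}: M1→C 3·24=72, M2→D 6·6=36, M3→C 6·9=54, M4→C 7·17=119, M5→B 4·8=32. Service 313; fixed 854; total 1167.
Difference: |1632 − 1167| = 465.

Option 2 is cheaper by 465.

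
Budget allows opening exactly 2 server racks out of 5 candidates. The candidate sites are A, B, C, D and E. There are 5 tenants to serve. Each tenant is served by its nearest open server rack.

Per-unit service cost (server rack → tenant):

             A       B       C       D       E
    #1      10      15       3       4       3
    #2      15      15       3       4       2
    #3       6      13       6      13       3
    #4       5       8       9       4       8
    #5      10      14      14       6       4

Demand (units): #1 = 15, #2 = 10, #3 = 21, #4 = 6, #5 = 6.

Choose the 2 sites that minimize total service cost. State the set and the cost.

With exactly 2 open, each tenant uses its cheapest among the chosen.
{D, E}: #1→E 3·15=45, #2→E 2·10=20, #3→E 3·21=63, #4→D 4·6=24, #5→E 4·6=24. Service cost 176.
{A, E}: service cost 182
{B, E}: service cost 200
Among all 10 size-2 choices, {D, E} is lowest.

Choose D and E; total service cost 176.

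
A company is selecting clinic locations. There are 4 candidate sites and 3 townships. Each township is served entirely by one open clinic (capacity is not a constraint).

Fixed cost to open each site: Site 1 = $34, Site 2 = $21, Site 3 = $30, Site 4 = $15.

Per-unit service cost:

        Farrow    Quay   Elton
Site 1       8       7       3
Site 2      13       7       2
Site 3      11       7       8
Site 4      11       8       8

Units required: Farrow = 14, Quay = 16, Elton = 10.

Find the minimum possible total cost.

For any fixed open set, each township goes to its cheapest open site; total = fixed + service.
{Site 1}: Farrow→Site 1 8·14=112, Quay→Site 1 7·16=112, Elton→Site 1 3·10=30. Service 254; fixed 34; total 288.
{Site 1, Site 2}: Farrow→Site 1 8·14=112, Quay→Site 1 7·16=112, Elton→Site 2 2·10=20. Service 244; fixed 55; total 299.
{Site 1, Site 4}: service 254 + fixed 49 = 303
{Site 1, Site 2, Site 3, Site 4}: Farrow→Site 1 8·14=112, Quay→Site 1 7·16=112, Elton→Site 2 2·10=20. Service 244; fixed 100; total 344.
No other subset beats 288.

Minimum total cost: 288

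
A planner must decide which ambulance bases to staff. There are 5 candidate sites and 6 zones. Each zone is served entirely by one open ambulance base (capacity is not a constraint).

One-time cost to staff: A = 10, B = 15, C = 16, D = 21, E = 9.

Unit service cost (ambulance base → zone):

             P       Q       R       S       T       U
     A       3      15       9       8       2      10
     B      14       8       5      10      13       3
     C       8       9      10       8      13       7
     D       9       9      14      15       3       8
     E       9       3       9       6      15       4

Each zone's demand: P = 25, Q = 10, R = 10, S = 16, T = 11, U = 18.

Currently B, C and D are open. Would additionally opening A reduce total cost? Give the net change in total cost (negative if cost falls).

Yes — net change −126 (cost falls by 126).

Current service cost with {B, C, D}: 545.
Adding A: each zone re-picks its cheapest; new service cost 409, saving 136.
Extra fixed cost: 10. Net change = 10 − 136 = -126.
(Totals: 597 → 471.)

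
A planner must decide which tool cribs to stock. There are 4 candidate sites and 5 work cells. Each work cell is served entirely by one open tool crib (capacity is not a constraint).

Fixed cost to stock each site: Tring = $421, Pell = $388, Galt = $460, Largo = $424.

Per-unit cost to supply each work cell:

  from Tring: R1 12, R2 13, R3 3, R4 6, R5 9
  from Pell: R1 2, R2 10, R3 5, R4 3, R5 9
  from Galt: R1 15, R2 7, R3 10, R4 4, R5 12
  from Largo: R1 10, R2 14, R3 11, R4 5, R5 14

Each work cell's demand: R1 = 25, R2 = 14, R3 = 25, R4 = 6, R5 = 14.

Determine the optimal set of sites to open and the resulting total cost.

For any fixed open set, each work cell goes to its cheapest open site; total = fixed + service.
{Pell}: R1→Pell 2·25=50, R2→Pell 10·14=140, R3→Pell 5·25=125, R4→Pell 3·6=18, R5→Pell 9·14=126. Service 459; fixed 388; total 847.
{Tring}: R1→Tring 12·25=300, R2→Tring 13·14=182, R3→Tring 3·25=75, R4→Tring 6·6=36, R5→Tring 9·14=126. Service 719; fixed 421; total 1140.
{Tring, Pell}: service 409 + fixed 809 = 1218
{Tring, Pell, Galt, Largo}: R1→Pell 2·25=50, R2→Galt 7·14=98, R3→Tring 3·25=75, R4→Pell 3·6=18, R5→Tring 9·14=126. Service 367; fixed 1693; total 2060.
No other subset beats 847.

Open Pell only; minimum total cost 847.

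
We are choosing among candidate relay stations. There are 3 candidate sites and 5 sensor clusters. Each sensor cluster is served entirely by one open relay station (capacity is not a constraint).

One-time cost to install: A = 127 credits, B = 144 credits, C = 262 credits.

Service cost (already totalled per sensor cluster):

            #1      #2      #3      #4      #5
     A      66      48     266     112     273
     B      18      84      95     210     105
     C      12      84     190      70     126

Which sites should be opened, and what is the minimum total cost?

Open A and B; minimum total cost 649.

For any fixed open set, each sensor cluster goes to its cheapest open site; total = fixed + service.
{A, B}: #1→B 18, #2→A 48, #3→B 95, #4→A 112, #5→B 105. Service 378; fixed 271; total 649.
{B}: #1→B 18, #2→B 84, #3→B 95, #4→B 210, #5→B 105. Service 512; fixed 144; total 656.
{C}: service 482 + fixed 262 = 744
{A, B, C}: service 330 + fixed 533 = 863
No other subset beats 649.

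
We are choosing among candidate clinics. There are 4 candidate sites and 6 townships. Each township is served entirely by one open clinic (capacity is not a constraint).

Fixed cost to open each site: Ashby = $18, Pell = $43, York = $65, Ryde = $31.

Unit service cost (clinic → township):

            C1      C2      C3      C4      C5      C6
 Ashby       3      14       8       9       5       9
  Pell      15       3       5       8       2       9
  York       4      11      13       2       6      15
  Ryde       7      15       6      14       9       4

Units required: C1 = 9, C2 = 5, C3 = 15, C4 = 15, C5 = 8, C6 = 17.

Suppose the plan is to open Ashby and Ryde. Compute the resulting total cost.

Total cost: 479

Each township is assigned to its cheapest site among the open ones.
{Ashby, Ryde}: C1→Ashby 3·9=27, C2→Ashby 14·5=70, C3→Ryde 6·15=90, C4→Ashby 9·15=135, C5→Ashby 5·8=40, C6→Ryde 4·17=68. Service 430; fixed 49; total 479.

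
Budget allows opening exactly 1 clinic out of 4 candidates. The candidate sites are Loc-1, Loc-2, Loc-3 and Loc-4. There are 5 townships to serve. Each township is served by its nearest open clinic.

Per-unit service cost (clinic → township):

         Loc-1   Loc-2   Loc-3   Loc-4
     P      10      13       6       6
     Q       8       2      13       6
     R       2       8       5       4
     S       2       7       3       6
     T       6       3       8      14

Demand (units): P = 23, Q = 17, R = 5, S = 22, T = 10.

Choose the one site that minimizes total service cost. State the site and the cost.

With exactly 1 open, each township uses its cheapest among the chosen.
{Loc-1}: P→Loc-1 10·23=230, Q→Loc-1 8·17=136, R→Loc-1 2·5=10, S→Loc-1 2·22=44, T→Loc-1 6·10=60. Service cost 480.
{Loc-3}: service cost 530
{Loc-4}: service cost 532
Among all 4 size-1 choices, {Loc-1} is lowest.

Choose Loc-1 only; total service cost 480.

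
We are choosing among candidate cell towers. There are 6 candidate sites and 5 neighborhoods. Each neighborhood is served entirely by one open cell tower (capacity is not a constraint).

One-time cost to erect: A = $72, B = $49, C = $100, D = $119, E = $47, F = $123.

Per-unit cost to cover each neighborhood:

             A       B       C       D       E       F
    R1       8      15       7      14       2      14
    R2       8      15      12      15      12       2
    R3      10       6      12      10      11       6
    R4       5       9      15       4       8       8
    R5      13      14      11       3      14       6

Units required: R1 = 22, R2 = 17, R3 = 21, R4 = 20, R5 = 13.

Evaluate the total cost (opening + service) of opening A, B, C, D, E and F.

Total cost: 833

Each neighborhood is assigned to its cheapest site among the open ones.
{A, B, C, D, E, F}: R1→E 2·22=44, R2→F 2·17=34, R3→B 6·21=126, R4→D 4·20=80, R5→D 3·13=39. Service 323; fixed 510; total 833.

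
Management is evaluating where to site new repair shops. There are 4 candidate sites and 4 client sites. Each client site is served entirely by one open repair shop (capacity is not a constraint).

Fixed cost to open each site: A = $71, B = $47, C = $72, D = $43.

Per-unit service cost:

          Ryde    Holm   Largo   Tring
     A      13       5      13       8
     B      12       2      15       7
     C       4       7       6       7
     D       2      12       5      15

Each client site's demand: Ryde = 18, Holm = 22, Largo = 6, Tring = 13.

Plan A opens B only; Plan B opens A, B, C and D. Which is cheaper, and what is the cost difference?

Plan B is cheaper by 54.

Plan A: {B}: Ryde→B 12·18=216, Holm→B 2·22=44, Largo→B 15·6=90, Tring→B 7·13=91. Service 441; fixed 47; total 488.
Plan B: {A, B, C, D}: Ryde→D 2·18=36, Holm→B 2·22=44, Largo→D 5·6=30, Tring→B 7·13=91. Service 201; fixed 233; total 434.
Difference: |488 − 434| = 54.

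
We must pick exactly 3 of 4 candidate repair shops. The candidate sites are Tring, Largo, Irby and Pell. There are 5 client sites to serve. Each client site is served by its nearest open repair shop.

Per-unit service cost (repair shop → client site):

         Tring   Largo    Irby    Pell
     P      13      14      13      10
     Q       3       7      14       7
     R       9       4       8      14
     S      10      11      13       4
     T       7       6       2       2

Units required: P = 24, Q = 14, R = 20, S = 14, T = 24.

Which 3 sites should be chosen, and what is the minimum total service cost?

Choose Tring, Largo and Pell; total service cost 466.

With exactly 3 open, each client site uses its cheapest among the chosen.
{Tring, Largo, Pell}: P→Pell 10·24=240, Q→Tring 3·14=42, R→Largo 4·20=80, S→Pell 4·14=56, T→Pell 2·24=48. Service cost 466.
{Largo, Irby, Pell}: service cost 522
{Tring, Irby, Pell}: service cost 546
Among all 4 size-3 choices, {Tring, Largo, Pell} is lowest.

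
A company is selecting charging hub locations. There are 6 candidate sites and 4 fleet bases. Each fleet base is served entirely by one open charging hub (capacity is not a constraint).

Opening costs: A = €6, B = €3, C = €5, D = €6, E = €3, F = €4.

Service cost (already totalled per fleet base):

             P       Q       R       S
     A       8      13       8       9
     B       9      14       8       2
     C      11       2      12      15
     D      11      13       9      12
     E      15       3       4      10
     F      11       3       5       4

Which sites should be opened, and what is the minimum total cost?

Open B and E; minimum total cost 24.

For any fixed open set, each fleet base goes to its cheapest open site; total = fixed + service.
{B, E}: P→B 9, Q→E 3, R→E 4, S→B 2. Service 18; fixed 6; total 24.
{B, F}: service 19 + fixed 7 = 26
{F}: P→F 11, Q→F 3, R→F 5, S→F 4. Service 23; fixed 4; total 27.
{A, B, C, D, E, F}: P→A 8, Q→C 2, R→E 4, S→B 2. Service 16; fixed 27; total 43.
No other subset beats 24.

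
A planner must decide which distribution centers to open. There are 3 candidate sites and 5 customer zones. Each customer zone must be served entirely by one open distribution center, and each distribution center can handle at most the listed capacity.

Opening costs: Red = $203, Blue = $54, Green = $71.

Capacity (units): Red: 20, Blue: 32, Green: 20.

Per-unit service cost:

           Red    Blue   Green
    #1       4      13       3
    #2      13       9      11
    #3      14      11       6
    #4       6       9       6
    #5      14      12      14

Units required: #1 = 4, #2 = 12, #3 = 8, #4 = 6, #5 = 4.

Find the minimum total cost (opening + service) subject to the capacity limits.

Minimum total cost: 377

Open {Blue, Green}: #1→Green 3·4=12, #2→Blue 9·12=108, #3→Green 6·8=48, #4→Green 6·6=36, #5→Blue 12·4=48.
Loads: Blue carries 16/32, Green carries 18/20. Service 252; fixed 125; total 377.
Next best feasible plan costs 395.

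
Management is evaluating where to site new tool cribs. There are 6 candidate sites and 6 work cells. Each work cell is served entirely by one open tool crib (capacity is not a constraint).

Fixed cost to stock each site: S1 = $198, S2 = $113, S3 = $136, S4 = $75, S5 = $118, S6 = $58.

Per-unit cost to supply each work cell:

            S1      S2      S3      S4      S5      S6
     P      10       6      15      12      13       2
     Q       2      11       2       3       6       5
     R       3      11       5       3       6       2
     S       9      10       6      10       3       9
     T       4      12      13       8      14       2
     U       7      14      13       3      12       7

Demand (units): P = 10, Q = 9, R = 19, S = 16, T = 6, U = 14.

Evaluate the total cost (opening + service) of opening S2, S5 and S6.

Total cost: 550

Each work cell is assigned to its cheapest site among the open ones.
{S2, S5, S6}: P→S6 2·10=20, Q→S6 5·9=45, R→S6 2·19=38, S→S5 3·16=48, T→S6 2·6=12, U→S6 7·14=98. Service 261; fixed 289; total 550.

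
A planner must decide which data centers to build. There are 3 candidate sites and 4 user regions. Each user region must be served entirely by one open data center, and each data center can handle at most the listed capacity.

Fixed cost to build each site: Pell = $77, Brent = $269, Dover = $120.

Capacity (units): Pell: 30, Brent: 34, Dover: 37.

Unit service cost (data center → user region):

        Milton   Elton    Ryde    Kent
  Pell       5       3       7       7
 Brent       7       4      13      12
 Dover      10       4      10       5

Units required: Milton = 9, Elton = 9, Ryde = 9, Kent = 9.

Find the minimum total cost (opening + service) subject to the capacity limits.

Open {Pell, Dover}: Milton→Pell 5·9=45, Elton→Pell 3·9=27, Ryde→Pell 7·9=63, Kent→Dover 5·9=45.
Loads: Pell carries 27/30, Dover carries 9/37. Service 180; fixed 197; total 377.
Next best feasible plan costs 381.

Minimum total cost: 377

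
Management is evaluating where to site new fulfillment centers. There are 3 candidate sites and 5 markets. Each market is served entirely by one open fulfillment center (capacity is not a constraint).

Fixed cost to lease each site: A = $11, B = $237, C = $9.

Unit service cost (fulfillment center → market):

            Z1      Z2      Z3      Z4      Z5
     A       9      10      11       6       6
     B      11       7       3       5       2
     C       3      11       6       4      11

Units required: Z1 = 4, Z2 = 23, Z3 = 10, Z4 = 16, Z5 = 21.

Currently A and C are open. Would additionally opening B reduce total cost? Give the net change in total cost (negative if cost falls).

No — net change +54 (cost rises by 54).

Current service cost with {A, C}: 492.
Adding B: each market re-picks its cheapest; new service cost 309, saving 183.
Extra fixed cost: 237. Net change = 237 − 183 = 54.
(Totals: 512 → 566.)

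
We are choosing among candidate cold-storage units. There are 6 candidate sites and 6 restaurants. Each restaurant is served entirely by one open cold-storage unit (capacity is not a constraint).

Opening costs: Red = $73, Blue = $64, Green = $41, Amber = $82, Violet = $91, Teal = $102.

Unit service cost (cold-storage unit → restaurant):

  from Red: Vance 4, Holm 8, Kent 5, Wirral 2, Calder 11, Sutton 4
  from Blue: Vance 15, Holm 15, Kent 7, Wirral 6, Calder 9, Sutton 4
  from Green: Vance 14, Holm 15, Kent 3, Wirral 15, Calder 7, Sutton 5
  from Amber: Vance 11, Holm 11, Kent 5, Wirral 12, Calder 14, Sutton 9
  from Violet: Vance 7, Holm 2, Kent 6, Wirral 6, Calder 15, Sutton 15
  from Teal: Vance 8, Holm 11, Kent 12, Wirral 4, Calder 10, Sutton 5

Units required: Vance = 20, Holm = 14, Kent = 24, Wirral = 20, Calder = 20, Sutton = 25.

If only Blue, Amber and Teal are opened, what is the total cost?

Total cost: 1042

Each restaurant is assigned to its cheapest site among the open ones.
{Blue, Amber, Teal}: Vance→Teal 8·20=160, Holm→Amber 11·14=154, Kent→Amber 5·24=120, Wirral→Teal 4·20=80, Calder→Blue 9·20=180, Sutton→Blue 4·25=100. Service 794; fixed 248; total 1042.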